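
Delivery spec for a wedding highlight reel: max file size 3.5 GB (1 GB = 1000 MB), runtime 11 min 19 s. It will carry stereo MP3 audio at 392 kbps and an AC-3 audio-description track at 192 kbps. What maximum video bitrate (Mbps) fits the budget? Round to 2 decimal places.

Budget: 3.5 GB = 28000.0 Mb.
11 min 19 s = 679 s
Total bitrate budget: 28000.0 Mb / 679 s = 41.237 Mbps.
Audio total: 392 + 192 = 584 kbps = 0.584 Mbps.
Video: 41.237 − 0.584 = 40.653 Mbps.

40.65 Mbps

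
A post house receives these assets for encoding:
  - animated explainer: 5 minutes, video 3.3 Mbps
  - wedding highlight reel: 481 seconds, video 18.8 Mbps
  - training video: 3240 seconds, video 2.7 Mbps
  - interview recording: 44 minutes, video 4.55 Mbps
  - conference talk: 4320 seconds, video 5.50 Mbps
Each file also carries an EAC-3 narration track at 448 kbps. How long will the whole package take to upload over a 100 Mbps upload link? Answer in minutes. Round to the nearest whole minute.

10 minutes

Audio: 448 kbps = 0.448 Mbps.
animated explainer: 3.748 Mbps × 300 s = 1124.4 Mb
wedding highlight reel: 19.248 Mbps × 481 s = 9258.3 Mb
training video: 3.148 Mbps × 3240 s = 10199.5 Mb
interview recording: 4.998 Mbps × 2640 s = 13194.7 Mb
conference talk: 5.948 Mbps × 4320 s = 25695.4 Mb
Total: 59472.3 Mb = 7434.0 MB.
At 100 Mbps: 59472.3 / 100 = 595 s ≈ 9.91 minutes.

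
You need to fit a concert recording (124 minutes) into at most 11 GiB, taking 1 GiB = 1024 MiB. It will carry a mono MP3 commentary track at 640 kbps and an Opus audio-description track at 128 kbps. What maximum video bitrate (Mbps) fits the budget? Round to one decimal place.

Budget: 11 GiB = 94489.3 Mb.
124 min = 7440 s
Total bitrate budget: 94489.3 Mb / 7440 s = 12.700 Mbps.
Audio total: 640 + 128 = 768 kbps = 0.768 Mbps.
Video: 12.700 − 0.768 = 11.932 Mbps.

11.9 Mbps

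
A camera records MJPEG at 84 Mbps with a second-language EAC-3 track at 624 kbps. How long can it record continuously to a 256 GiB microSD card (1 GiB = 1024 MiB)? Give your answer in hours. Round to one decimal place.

Audio: 624 kbps = 0.624 Mbps.
Total bitrate: 84 + 0.624 = 84.624 Mbps.
Capacity: 256 GiB = 2,199,023 Mb.
Recording time: 2,199,023 / 84.624 = 25,986 s ≈ 7.22 hours.

7.2 hours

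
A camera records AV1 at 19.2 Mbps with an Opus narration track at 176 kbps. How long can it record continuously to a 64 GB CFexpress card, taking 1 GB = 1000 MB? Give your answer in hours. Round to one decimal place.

7.3 hours

Audio: 176 kbps = 0.176 Mbps.
Total bitrate: 19.2 + 0.176 = 19.376 Mbps.
Capacity: 64 GB = 512,000 Mb.
Recording time: 512,000 / 19.376 = 26,424 s ≈ 7.34 hours.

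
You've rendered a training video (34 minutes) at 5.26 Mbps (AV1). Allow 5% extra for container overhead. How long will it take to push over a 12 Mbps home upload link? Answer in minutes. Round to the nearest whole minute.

16 minutes

34 min = 2040 s
File: 5.260 Mbps × 2040 s = 10730.4 Mb.
With 5% container overhead: ×1.05. → 11266.9 Mb.
At 12 Mbps: 11266.9 / 12 = 938.9 s ≈ 15.6 minutes.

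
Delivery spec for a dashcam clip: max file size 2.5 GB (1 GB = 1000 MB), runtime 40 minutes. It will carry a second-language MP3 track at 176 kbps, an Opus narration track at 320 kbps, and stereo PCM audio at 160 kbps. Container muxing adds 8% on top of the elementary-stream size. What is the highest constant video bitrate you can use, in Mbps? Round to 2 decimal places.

Budget: 2.5 GB = 20000.0 Mb.
Stream payload after overhead: 20000.0 / 1.08 = 18518.5 Mb.
40 min = 2400 s
Total bitrate budget: 18518.5 Mb / 2400 s = 7.716 Mbps.
Audio total: 176 + 320 + 160 = 656 kbps = 0.656 Mbps.
Video: 7.716 − 0.656 = 7.060 Mbps.

7.06 Mbps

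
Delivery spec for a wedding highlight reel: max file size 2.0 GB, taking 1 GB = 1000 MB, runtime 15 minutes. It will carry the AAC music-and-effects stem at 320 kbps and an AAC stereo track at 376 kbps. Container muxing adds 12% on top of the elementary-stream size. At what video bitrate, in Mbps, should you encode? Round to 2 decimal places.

15.18 Mbps

Budget: 2.0 GB = 16000.0 Mb.
Stream payload after overhead: 16000.0 / 1.12 = 14285.7 Mb.
15 min = 900 s
Total bitrate budget: 14285.7 Mb / 900 s = 15.873 Mbps.
Audio total: 320 + 376 = 696 kbps = 0.696 Mbps.
Video: 15.873 − 0.696 = 15.177 Mbps.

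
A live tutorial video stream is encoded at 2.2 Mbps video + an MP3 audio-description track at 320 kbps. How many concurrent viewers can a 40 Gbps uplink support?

Audio: 320 kbps = 0.320 Mbps.
Per-viewer media rate: 2.520 Mbps.
40 Gbps = 40,000 Mbps; 40,000 / 2.520 = 15873.02 → 15873 viewers.

15873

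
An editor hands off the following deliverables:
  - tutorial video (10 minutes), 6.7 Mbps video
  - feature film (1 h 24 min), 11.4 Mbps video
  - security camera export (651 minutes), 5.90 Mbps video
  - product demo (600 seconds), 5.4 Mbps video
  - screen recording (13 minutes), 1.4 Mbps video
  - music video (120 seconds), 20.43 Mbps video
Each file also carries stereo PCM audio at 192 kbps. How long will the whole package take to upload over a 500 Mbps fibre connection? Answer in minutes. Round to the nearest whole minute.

10 minutes

Audio: 192 kbps = 0.192 Mbps.
tutorial video: 6.892 Mbps × 600 s = 4135.2 Mb
feature film: 11.592 Mbps × 5040 s = 58423.7 Mb
security camera export: 6.092 Mbps × 39060 s = 237953.5 Mb
product demo: 5.592 Mbps × 600 s = 3355.2 Mb
screen recording: 1.592 Mbps × 780 s = 1241.8 Mb
music video: 20.622 Mbps × 120 s = 2474.6 Mb
Total: 307584.0 Mb = 38448.0 MB.
At 500 Mbps: 307584.0 / 500 = 615 s ≈ 10.3 minutes.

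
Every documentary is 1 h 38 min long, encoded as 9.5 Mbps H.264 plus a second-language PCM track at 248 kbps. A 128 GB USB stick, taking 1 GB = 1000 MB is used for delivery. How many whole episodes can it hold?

1 h 38 min = 98 min = 5880 s
Audio: 248 kbps = 0.248 Mbps.
Total bitrate: 9.748 Mbps.
Per item: 9.748 Mbps × 5880 s = 57,318 Mb = 7,165 MB.
Capacity: 128 GB = 1,024,000 Mb; 17.87 items → 17 complete.

17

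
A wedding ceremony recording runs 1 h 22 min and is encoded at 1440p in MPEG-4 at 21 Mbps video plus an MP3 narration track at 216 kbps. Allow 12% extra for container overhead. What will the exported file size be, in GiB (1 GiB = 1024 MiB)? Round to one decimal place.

13.6 GiB

1 h 22 min = 82 min = 4920 s
Audio: 216 kbps = 0.216 Mbps.
Total bitrate: 21 + 0.216 = 21.216 Mbps.
Stream data: 21.216 Mbps × 4920 s = 104382.7 Mb.
With 12% container overhead: ×1.12.
116,909 Mb = 14,613,580,800 bytes ÷ 1,073,741,824 = 13.61 GiB.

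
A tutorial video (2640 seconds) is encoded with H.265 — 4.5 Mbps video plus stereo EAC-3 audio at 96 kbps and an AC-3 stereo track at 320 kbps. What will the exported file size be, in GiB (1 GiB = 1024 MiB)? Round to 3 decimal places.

1.511 GiB

Audio total: 96 + 320 = 416 kbps = 0.416 Mbps.
Total bitrate: 4.5 + 0.416 = 4.916 Mbps.
Stream data: 4.916 Mbps × 2640 s = 12978.2 Mb.
12,978 Mb = 1,622,280,000 bytes ÷ 1,073,741,824 = 1.511 GiB.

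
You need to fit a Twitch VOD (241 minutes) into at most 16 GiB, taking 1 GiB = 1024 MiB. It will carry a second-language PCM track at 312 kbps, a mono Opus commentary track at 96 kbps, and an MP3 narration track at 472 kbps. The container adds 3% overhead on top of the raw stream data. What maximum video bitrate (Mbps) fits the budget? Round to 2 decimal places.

Budget: 16 GiB = 137439.0 Mb.
Stream payload after overhead: 137439.0 / 1.03 = 133435.9 Mb.
241 min = 14460 s
Total bitrate budget: 133435.9 Mb / 14460 s = 9.228 Mbps.
Audio total: 312 + 96 + 472 = 880 kbps = 0.880 Mbps.
Video: 9.228 − 0.880 = 8.348 Mbps.

8.35 Mbps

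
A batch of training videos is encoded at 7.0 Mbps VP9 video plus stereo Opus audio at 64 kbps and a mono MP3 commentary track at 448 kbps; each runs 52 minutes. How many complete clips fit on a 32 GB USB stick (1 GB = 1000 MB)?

52 min = 3120 s
Audio total: 64 + 448 = 512 kbps = 0.512 Mbps.
Total bitrate: 7.512 Mbps.
Per item: 7.512 Mbps × 3120 s = 23,437 Mb = 2,930 MB.
Capacity: 32 GB = 256,000 Mb; 10.92 items → 10 complete.

10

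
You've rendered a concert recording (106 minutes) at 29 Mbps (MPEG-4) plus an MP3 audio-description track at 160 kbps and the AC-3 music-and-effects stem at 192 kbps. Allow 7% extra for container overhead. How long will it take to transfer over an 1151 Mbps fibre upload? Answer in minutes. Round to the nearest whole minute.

3 minutes

106 min = 6360 s
Audio total: 160 + 192 = 352 kbps = 0.352 Mbps.
Total bitrate: 29.352 Mbps.
File: 29.352 Mbps × 6360 s = 186678.7 Mb.
With 7% container overhead: ×1.07. → 199746.2 Mb.
At 1151 Mbps: 199746.2 / 1151 = 173.5 s ≈ 2.89 minutes.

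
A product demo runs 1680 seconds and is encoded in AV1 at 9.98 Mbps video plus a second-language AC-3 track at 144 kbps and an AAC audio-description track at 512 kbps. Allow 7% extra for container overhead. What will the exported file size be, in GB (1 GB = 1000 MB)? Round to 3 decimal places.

Audio total: 144 + 512 = 656 kbps = 0.656 Mbps.
Total bitrate: 9.98 + 0.656 = 10.636 Mbps.
Stream data: 10.636 Mbps × 1680 s = 17868.5 Mb.
With 7% container overhead: ×1.07.
19,119 Mb ÷ 8 = 2,390 MB → 2.390 GB.

2.390 GB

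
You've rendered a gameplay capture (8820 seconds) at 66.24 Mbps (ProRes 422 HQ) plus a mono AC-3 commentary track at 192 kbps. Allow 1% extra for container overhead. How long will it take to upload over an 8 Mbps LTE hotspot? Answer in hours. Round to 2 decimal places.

20.55 hours

Audio: 192 kbps = 0.192 Mbps.
Total bitrate: 66.432 Mbps.
File: 66.432 Mbps × 8820 s = 585930.2 Mb.
With 1% container overhead: ×1.01. → 591789.5 Mb.
At 8 Mbps: 591789.5 / 8 = 73973.7 s ≈ 20.5 hours.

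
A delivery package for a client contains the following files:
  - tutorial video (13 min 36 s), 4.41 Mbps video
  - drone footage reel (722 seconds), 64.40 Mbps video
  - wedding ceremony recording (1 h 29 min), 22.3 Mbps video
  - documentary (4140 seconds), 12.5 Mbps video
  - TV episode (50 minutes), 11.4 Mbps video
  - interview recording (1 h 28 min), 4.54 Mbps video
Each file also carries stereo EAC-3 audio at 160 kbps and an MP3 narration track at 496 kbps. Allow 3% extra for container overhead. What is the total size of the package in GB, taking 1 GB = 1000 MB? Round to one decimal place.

37.6 GB

Audio total: 160 + 496 = 656 kbps = 0.656 Mbps.
tutorial video: 5.066 Mbps × 816 s × 1.03 = 4257.9 Mb
drone footage reel: 65.056 Mbps × 722 s × 1.03 = 48379.5 Mb
wedding ceremony recording: 22.956 Mbps × 5340 s × 1.03 = 126262.6 Mb
documentary: 13.156 Mbps × 4140 s × 1.03 = 56099.8 Mb
TV episode: 12.056 Mbps × 3000 s × 1.03 = 37253.0 Mb
interview recording: 5.196 Mbps × 5280 s × 1.03 = 28257.9 Mb
Total: 300510.8 Mb = 37563.8 MB.
= 37.56 GB.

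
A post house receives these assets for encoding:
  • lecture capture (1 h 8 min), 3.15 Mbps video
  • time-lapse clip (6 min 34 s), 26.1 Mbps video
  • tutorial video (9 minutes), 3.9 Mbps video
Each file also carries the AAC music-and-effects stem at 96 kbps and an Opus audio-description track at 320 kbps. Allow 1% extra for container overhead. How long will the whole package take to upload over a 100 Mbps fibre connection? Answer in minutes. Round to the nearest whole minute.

5 minutes

Audio total: 96 + 320 = 416 kbps = 0.416 Mbps.
lecture capture: 3.566 Mbps × 4080 s × 1.01 = 14694.8 Mb
time-lapse clip: 26.516 Mbps × 394 s × 1.01 = 10551.8 Mb
tutorial video: 4.316 Mbps × 540 s × 1.01 = 2353.9 Mb
Total: 27600.5 Mb = 3450.1 MB.
At 100 Mbps: 27600.5 / 100 = 276 s ≈ 4.6 minutes.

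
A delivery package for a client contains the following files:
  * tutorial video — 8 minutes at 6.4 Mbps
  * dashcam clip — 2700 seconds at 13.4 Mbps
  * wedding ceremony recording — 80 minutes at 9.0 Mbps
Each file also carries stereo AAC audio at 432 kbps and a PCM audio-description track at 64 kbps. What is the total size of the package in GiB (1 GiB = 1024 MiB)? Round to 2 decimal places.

10.06 GiB

Audio total: 432 + 64 = 496 kbps = 0.496 Mbps.
tutorial video: 6.896 Mbps × 480 s = 3310.1 Mb
dashcam clip: 13.896 Mbps × 2700 s = 37519.2 Mb
wedding ceremony recording: 9.496 Mbps × 4800 s = 45580.8 Mb
Total: 86410.1 Mb = 10801.3 MB.
= 10.06 GiB.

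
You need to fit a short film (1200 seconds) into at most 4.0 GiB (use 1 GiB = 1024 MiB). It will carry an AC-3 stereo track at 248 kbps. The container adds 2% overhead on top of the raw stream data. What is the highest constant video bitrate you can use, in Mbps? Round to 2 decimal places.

Budget: 4.0 GiB = 34359.7 Mb.
Stream payload after overhead: 34359.7 / 1.02 = 33686.0 Mb.
Total bitrate budget: 33686.0 Mb / 1200 s = 28.072 Mbps.
Audio: 248 kbps = 0.248 Mbps.
Video: 28.072 − 0.248 = 27.824 Mbps.

27.82 Mbps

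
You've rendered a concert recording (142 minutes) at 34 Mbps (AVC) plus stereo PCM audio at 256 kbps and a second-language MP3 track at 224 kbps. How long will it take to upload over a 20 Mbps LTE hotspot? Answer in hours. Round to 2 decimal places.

142 min = 8520 s
Audio total: 256 + 224 = 480 kbps = 0.480 Mbps.
Total bitrate: 34.480 Mbps.
File: 34.480 Mbps × 8520 s = 293769.6 Mb.
At 20 Mbps: 293769.6 / 20 = 14688.5 s ≈ 4.08 hours.

4.08 hours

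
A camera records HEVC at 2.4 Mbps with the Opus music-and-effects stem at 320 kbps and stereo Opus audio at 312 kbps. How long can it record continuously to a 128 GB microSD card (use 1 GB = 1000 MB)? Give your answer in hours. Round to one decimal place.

93.8 hours

Audio total: 320 + 312 = 632 kbps = 0.632 Mbps.
Total bitrate: 2.4 + 0.632 = 3.032 Mbps.
Capacity: 128 GB = 1,024,000 Mb.
Recording time: 1,024,000 / 3.032 = 337,731 s ≈ 93.8 hours.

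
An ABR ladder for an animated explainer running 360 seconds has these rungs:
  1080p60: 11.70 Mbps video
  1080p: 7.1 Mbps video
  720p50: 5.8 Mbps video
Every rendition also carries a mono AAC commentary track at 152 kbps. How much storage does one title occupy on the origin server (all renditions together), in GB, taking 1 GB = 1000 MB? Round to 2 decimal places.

1.13 GB

Audio: 152 kbps = 0.152 Mbps.
Sum of rendition bitrates: (11.70+0.152) + (7.1+0.152) + (5.8+0.152) = 25.056 Mbps.
× 360 s = 9,020 Mb = 1,128 MB = 1.128 GB.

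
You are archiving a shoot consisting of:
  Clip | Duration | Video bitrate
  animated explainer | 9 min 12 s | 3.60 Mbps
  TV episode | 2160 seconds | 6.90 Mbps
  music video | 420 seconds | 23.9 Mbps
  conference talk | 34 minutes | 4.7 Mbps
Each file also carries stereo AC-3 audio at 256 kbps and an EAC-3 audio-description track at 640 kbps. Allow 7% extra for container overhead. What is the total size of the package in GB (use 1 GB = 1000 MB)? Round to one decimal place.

Audio total: 256 + 640 = 896 kbps = 0.896 Mbps.
animated explainer: 4.496 Mbps × 552 s × 1.07 = 2655.5 Mb
TV episode: 7.796 Mbps × 2160 s × 1.07 = 18018.1 Mb
music video: 24.796 Mbps × 420 s × 1.07 = 11143.3 Mb
conference talk: 5.596 Mbps × 2040 s × 1.07 = 12214.9 Mb
Total: 44031.9 Mb = 5504.0 MB.
= 5.504 GB.

5.5 GB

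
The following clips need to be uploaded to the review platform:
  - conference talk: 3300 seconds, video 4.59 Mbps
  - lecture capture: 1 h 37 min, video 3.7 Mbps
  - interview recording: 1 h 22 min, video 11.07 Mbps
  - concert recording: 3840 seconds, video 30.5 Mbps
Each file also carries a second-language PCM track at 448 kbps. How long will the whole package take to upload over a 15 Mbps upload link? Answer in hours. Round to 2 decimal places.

4.01 hours

Audio: 448 kbps = 0.448 Mbps.
conference talk: 5.038 Mbps × 3300 s = 16625.4 Mb
lecture capture: 4.148 Mbps × 5820 s = 24141.4 Mb
interview recording: 11.518 Mbps × 4920 s = 56668.6 Mb
concert recording: 30.948 Mbps × 3840 s = 118840.3 Mb
Total: 216275.6 Mb = 27034.5 MB.
At 15 Mbps: 216275.6 / 15 = 14418 s ≈ 4.01 hours.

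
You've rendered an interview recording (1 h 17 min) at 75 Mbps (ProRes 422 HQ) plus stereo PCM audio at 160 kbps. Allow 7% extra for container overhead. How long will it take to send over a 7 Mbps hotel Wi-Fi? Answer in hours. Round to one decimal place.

1 h 17 min = 77 min = 4620 s
Audio: 160 kbps = 0.160 Mbps.
Total bitrate: 75.160 Mbps.
File: 75.160 Mbps × 4620 s = 347239.2 Mb.
With 7% container overhead: ×1.07. → 371545.9 Mb.
At 7 Mbps: 371545.9 / 7 = 53078.0 s ≈ 14.7 hours.

14.7 hours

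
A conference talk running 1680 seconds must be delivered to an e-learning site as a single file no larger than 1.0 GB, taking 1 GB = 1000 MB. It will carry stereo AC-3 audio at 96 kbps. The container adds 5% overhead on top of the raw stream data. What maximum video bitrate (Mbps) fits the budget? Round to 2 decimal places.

4.44 Mbps

Budget: 1.0 GB = 8000.0 Mb.
Stream payload after overhead: 8000.0 / 1.05 = 7619.0 Mb.
Total bitrate budget: 7619.0 Mb / 1680 s = 4.535 Mbps.
Audio: 96 kbps = 0.096 Mbps.
Video: 4.535 − 0.096 = 4.439 Mbps.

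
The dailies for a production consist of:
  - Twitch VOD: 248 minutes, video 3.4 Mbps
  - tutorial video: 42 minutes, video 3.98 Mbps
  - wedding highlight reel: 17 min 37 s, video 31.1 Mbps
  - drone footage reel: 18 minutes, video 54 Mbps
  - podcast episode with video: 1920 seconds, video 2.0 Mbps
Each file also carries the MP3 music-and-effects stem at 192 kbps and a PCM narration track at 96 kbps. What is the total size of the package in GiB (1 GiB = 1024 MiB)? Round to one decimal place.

Audio total: 192 + 96 = 288 kbps = 0.288 Mbps.
Twitch VOD: 3.688 Mbps × 14880 s = 54877.4 Mb
tutorial video: 4.268 Mbps × 2520 s = 10755.4 Mb
wedding highlight reel: 31.388 Mbps × 1057 s = 33177.1 Mb
drone footage reel: 54.288 Mbps × 1080 s = 58631.0 Mb
podcast episode with video: 2.288 Mbps × 1920 s = 4393.0 Mb
Total: 161833.9 Mb = 20229.2 MB.
= 18.84 GiB.

18.8 GiB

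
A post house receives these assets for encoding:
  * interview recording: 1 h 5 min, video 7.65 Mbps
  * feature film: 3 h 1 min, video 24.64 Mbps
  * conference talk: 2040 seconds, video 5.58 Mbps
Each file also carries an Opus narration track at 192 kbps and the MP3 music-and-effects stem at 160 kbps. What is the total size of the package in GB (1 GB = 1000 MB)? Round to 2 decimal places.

39.34 GB

Audio total: 192 + 160 = 352 kbps = 0.352 Mbps.
interview recording: 8.002 Mbps × 3900 s = 31207.8 Mb
feature film: 24.992 Mbps × 10860 s = 271413.1 Mb
conference talk: 5.932 Mbps × 2040 s = 12101.3 Mb
Total: 314722.2 Mb = 39340.3 MB.
= 39.34 GB.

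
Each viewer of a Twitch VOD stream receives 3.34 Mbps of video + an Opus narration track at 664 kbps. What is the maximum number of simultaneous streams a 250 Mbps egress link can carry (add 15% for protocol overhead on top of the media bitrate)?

Audio: 664 kbps = 0.664 Mbps.
Per-viewer media rate: 4.004 Mbps.
On the wire with 15% overhead: 4.605 Mbps.
250 Mbps = 250.0 Mbps; 250.0 / 4.605 = 54.29 → 54 viewers.

54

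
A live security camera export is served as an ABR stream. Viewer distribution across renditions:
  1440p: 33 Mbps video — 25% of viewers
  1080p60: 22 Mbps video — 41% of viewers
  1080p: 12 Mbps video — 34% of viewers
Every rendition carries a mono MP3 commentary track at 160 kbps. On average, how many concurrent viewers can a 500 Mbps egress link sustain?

23

Audio: 160 kbps = 0.160 Mbps.
Average per-viewer bitrate: 0.25×33.160 + 0.41×22.160 + 0.34×12.160 = 21.510 Mbps.
500 Mbps = 500.0 Mbps; 500.0 / 21.510 = 23.25 → 23.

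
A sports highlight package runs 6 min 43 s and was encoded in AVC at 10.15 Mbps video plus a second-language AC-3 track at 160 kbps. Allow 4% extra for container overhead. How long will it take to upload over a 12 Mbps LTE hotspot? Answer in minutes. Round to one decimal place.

6.0 minutes

6 min 43 s = 403 s
Audio: 160 kbps = 0.160 Mbps.
Total bitrate: 10.310 Mbps.
File: 10.310 Mbps × 403 s = 4154.9 Mb.
With 4% container overhead: ×1.04. → 4321.1 Mb.
At 12 Mbps: 4321.1 / 12 = 360.1 s ≈ 6 minutes.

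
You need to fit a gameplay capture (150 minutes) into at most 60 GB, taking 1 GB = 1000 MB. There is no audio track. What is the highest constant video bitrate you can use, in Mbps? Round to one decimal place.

Budget: 60 GB = 480000.0 Mb.
150 min = 9000 s
Total bitrate budget: 480000.0 Mb / 9000 s = 53.333 Mbps.

53.3 Mbps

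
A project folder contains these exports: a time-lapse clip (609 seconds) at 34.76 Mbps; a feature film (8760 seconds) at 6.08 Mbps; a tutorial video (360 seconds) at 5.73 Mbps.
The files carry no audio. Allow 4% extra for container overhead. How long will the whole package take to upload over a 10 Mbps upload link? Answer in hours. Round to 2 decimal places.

2.21 hours

time-lapse clip: 34.760 Mbps × 609 s × 1.04 = 22015.6 Mb
feature film: 6.080 Mbps × 8760 s × 1.04 = 55391.2 Mb
tutorial video: 5.730 Mbps × 360 s × 1.04 = 2145.3 Mb
Total: 79552.1 Mb = 9944.0 MB.
At 10 Mbps: 79552.1 / 10 = 7955 s ≈ 2.21 hours.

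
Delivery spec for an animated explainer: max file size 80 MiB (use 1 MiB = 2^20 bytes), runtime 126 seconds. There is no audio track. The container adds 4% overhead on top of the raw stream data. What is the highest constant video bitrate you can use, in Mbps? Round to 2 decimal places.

5.12 Mbps

Budget: 80 MiB = 671.1 Mb.
Stream payload after overhead: 671.1 / 1.04 = 645.3 Mb.
Total bitrate budget: 645.3 Mb / 126 s = 5.121 Mbps.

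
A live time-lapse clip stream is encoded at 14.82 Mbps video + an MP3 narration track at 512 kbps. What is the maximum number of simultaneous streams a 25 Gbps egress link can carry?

Audio: 512 kbps = 0.512 Mbps.
Per-viewer media rate: 15.332 Mbps.
25 Gbps = 25,000 Mbps; 25,000 / 15.332 = 1630.58 → 1630 viewers.

1630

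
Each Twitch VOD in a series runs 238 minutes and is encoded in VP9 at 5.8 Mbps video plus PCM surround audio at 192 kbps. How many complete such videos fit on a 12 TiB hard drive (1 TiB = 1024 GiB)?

238 min = 14280 s
Audio: 192 kbps = 0.192 Mbps.
Total bitrate: 5.992 Mbps.
Per item: 5.992 Mbps × 14280 s = 85,566 Mb = 10,696 MB.
Capacity: 12 TiB = 105,553,116 Mb; 1233.59 items → 1233 complete.

1233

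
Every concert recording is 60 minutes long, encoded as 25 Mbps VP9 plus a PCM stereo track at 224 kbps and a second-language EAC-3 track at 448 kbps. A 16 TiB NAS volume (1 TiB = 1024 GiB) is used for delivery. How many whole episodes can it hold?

1522

60 min = 3600 s
Audio total: 224 + 448 = 672 kbps = 0.672 Mbps.
Total bitrate: 25.672 Mbps.
Per item: 25.672 Mbps × 3600 s = 92,419 Mb = 11,552 MB.
Capacity: 16 TiB = 140,737,488 Mb; 1522.82 items → 1522 complete.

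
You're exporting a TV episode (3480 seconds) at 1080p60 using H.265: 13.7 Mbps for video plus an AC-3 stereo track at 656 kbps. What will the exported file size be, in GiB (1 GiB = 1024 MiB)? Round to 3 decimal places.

5.816 GiB

Audio: 656 kbps = 0.656 Mbps.
Total bitrate: 13.7 + 0.656 = 14.356 Mbps.
Stream data: 14.356 Mbps × 3480 s = 49958.9 Mb.
49,959 Mb = 6,244,860,000 bytes ÷ 1,073,741,824 = 5.816 GiB.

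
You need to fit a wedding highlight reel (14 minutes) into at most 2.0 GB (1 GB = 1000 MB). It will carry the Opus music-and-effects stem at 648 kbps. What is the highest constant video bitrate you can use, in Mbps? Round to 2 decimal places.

18.40 Mbps

Budget: 2.0 GB = 16000.0 Mb.
14 min = 840 s
Total bitrate budget: 16000.0 Mb / 840 s = 19.048 Mbps.
Audio: 648 kbps = 0.648 Mbps.
Video: 19.048 − 0.648 = 18.400 Mbps.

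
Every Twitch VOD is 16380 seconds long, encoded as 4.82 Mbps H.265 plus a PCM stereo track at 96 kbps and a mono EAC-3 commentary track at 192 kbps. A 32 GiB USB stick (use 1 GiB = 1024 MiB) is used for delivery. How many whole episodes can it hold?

Audio total: 96 + 192 = 288 kbps = 0.288 Mbps.
Total bitrate: 5.108 Mbps.
Per item: 5.108 Mbps × 16380 s = 83,669 Mb = 10,459 MB.
Capacity: 32 GiB = 274,878 Mb; 3.29 items → 3 complete.

3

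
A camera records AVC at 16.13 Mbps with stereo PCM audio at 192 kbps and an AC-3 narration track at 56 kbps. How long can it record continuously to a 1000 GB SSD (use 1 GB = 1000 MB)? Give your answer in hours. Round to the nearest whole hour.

136 hours

Audio total: 192 + 56 = 248 kbps = 0.248 Mbps.
Total bitrate: 16.13 + 0.248 = 16.378 Mbps.
Capacity: 1000 GB = 8,000,000 Mb.
Recording time: 8,000,000 / 16.378 = 488,460 s ≈ 136 hours.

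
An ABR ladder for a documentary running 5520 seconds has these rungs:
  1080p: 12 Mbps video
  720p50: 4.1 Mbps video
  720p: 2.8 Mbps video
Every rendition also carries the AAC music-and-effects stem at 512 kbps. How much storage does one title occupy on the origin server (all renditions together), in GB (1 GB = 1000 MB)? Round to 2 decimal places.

Audio: 512 kbps = 0.512 Mbps.
Sum of rendition bitrates: (12+0.512) + (4.1+0.512) + (2.8+0.512) = 20.436 Mbps.
× 5520 s = 112,807 Mb = 14,101 MB = 14.10 GB.

14.10 GB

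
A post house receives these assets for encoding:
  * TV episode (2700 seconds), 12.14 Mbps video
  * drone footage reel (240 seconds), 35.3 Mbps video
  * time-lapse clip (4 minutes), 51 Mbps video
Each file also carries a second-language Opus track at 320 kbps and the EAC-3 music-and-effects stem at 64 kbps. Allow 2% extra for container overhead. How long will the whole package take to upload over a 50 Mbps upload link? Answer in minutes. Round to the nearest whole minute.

Audio total: 320 + 64 = 384 kbps = 0.384 Mbps.
TV episode: 12.524 Mbps × 2700 s × 1.02 = 34491.1 Mb
drone footage reel: 35.684 Mbps × 240 s × 1.02 = 8735.4 Mb
time-lapse clip: 51.384 Mbps × 240 s × 1.02 = 12578.8 Mb
Total: 55805.3 Mb = 6975.7 MB.
At 50 Mbps: 55805.3 / 50 = 1116 s ≈ 18.6 minutes.

19 minutes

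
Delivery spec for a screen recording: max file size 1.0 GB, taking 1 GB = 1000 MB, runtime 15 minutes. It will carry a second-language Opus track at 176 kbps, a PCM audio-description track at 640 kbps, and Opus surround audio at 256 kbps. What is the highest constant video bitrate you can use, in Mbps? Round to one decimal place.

7.8 Mbps

Budget: 1.0 GB = 8000.0 Mb.
15 min = 900 s
Total bitrate budget: 8000.0 Mb / 900 s = 8.889 Mbps.
Audio total: 176 + 640 + 256 = 1072 kbps = 1.072 Mbps.
Video: 8.889 − 1.072 = 7.817 Mbps.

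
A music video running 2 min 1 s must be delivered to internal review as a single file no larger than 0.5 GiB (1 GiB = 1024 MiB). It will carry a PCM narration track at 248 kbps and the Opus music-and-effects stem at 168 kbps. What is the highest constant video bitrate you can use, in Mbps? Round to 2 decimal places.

35.08 Mbps

Budget: 0.5 GiB = 4295.0 Mb.
2 min 1 s = 121 s
Total bitrate budget: 4295.0 Mb / 121 s = 35.496 Mbps.
Audio total: 248 + 168 = 416 kbps = 0.416 Mbps.
Video: 35.496 − 0.416 = 35.080 Mbps.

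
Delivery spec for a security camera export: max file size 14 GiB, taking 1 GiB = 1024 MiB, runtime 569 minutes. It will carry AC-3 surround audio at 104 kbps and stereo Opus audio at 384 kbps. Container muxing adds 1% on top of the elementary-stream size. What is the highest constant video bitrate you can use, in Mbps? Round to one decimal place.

3.0 Mbps

Budget: 14 GiB = 120259.1 Mb.
Stream payload after overhead: 120259.1 / 1.01 = 119068.4 Mb.
569 min = 34140 s
Total bitrate budget: 119068.4 Mb / 34140 s = 3.488 Mbps.
Audio total: 104 + 384 = 488 kbps = 0.488 Mbps.
Video: 3.488 − 0.488 = 3.000 Mbps.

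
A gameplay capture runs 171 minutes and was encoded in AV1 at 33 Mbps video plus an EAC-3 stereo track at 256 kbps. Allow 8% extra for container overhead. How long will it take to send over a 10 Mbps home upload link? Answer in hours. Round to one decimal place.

10.2 hours

171 min = 10260 s
Audio: 256 kbps = 0.256 Mbps.
Total bitrate: 33.256 Mbps.
File: 33.256 Mbps × 10260 s = 341206.6 Mb.
With 8% container overhead: ×1.08. → 368503.1 Mb.
At 10 Mbps: 368503.1 / 10 = 36850.3 s ≈ 10.2 hours.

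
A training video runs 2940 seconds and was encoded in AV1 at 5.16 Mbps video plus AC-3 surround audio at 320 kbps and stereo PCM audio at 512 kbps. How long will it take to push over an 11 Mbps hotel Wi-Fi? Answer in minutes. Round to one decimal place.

26.7 minutes

Audio total: 320 + 512 = 832 kbps = 0.832 Mbps.
Total bitrate: 5.992 Mbps.
File: 5.992 Mbps × 2940 s = 17616.5 Mb.
At 11 Mbps: 17616.5 / 11 = 1601.5 s ≈ 26.7 minutes.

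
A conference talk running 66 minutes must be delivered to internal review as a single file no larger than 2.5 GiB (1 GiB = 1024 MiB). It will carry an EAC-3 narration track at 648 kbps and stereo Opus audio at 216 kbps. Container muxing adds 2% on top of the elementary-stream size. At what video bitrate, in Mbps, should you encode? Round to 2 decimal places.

4.45 Mbps

Budget: 2.5 GiB = 21474.8 Mb.
Stream payload after overhead: 21474.8 / 1.02 = 21053.8 Mb.
66 min = 3960 s
Total bitrate budget: 21053.8 Mb / 3960 s = 5.317 Mbps.
Audio total: 648 + 216 = 864 kbps = 0.864 Mbps.
Video: 5.317 − 0.864 = 4.453 Mbps.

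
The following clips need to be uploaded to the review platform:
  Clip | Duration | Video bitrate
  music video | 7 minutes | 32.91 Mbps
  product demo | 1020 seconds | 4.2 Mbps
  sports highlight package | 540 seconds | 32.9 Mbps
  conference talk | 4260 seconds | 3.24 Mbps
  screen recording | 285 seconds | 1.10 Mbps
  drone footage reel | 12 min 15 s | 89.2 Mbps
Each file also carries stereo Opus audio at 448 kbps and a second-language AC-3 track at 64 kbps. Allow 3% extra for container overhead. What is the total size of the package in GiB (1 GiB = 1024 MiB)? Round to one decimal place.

14.3 GiB

Audio total: 448 + 64 = 512 kbps = 0.512 Mbps.
music video: 33.422 Mbps × 420 s × 1.03 = 14458.4 Mb
product demo: 4.712 Mbps × 1020 s × 1.03 = 4950.4 Mb
sports highlight package: 33.412 Mbps × 540 s × 1.03 = 18583.8 Mb
conference talk: 3.752 Mbps × 4260 s × 1.03 = 16463.0 Mb
screen recording: 1.612 Mbps × 285 s × 1.03 = 473.2 Mb
drone footage reel: 89.712 Mbps × 735 s × 1.03 = 67916.5 Mb
Total: 122845.2 Mb = 15355.7 MB.
= 14.30 GiB.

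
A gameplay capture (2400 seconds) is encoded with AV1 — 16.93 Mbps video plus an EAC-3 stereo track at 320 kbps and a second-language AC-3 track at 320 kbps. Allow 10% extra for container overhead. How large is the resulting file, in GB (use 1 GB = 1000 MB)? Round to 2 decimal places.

Audio total: 320 + 320 = 640 kbps = 0.640 Mbps.
Total bitrate: 16.93 + 0.640 = 17.570 Mbps.
Stream data: 17.570 Mbps × 2400 s = 42168.0 Mb.
With 10% container overhead: ×1.10.
46,385 Mb ÷ 8 = 5,798 MB → 5.798 GB.

5.80 GB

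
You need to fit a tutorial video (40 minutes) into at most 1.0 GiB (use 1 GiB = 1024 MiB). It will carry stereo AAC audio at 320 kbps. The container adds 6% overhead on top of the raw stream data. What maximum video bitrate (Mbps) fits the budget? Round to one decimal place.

3.1 Mbps

Budget: 1.0 GiB = 8589.9 Mb.
Stream payload after overhead: 8589.9 / 1.06 = 8103.7 Mb.
40 min = 2400 s
Total bitrate budget: 8103.7 Mb / 2400 s = 3.377 Mbps.
Audio: 320 kbps = 0.320 Mbps.
Video: 3.377 − 0.320 = 3.057 Mbps.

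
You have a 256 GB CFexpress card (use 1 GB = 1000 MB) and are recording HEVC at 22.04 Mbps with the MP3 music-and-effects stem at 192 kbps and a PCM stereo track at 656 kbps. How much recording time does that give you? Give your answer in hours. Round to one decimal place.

24.9 hours

Audio total: 192 + 656 = 848 kbps = 0.848 Mbps.
Total bitrate: 22.04 + 0.848 = 22.888 Mbps.
Capacity: 256 GB = 2,048,000 Mb.
Recording time: 2,048,000 / 22.888 = 89,479 s ≈ 24.9 hours.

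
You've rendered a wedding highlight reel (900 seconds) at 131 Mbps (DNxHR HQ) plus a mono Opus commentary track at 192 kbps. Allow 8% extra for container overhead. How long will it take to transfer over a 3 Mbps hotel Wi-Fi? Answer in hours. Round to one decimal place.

11.8 hours

Audio: 192 kbps = 0.192 Mbps.
Total bitrate: 131.192 Mbps.
File: 131.192 Mbps × 900 s = 118072.8 Mb.
With 8% container overhead: ×1.08. → 127518.6 Mb.
At 3 Mbps: 127518.6 / 3 = 42506.2 s ≈ 11.8 hours.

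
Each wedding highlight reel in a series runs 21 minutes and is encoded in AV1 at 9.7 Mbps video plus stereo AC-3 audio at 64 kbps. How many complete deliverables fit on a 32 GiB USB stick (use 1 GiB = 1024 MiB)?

21 min = 1260 s
Audio: 64 kbps = 0.064 Mbps.
Total bitrate: 9.764 Mbps.
Per item: 9.764 Mbps × 1260 s = 12,303 Mb = 1,538 MB.
Capacity: 32 GiB = 274,878 Mb; 22.34 items → 22 complete.

22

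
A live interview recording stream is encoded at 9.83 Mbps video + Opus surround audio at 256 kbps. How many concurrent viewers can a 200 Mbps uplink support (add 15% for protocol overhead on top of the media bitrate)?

Audio: 256 kbps = 0.256 Mbps.
Per-viewer media rate: 10.086 Mbps.
On the wire with 15% overhead: 11.599 Mbps.
200 Mbps = 200.0 Mbps; 200.0 / 11.599 = 17.24 → 17 viewers.

17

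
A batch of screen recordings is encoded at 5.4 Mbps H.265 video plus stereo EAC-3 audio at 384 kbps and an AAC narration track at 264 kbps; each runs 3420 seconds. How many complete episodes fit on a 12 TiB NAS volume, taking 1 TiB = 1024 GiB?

5103

Audio total: 384 + 264 = 648 kbps = 0.648 Mbps.
Total bitrate: 6.048 Mbps.
Per item: 6.048 Mbps × 3420 s = 20,684 Mb = 2,586 MB.
Capacity: 12 TiB = 105,553,116 Mb; 5103.09 items → 5103 complete.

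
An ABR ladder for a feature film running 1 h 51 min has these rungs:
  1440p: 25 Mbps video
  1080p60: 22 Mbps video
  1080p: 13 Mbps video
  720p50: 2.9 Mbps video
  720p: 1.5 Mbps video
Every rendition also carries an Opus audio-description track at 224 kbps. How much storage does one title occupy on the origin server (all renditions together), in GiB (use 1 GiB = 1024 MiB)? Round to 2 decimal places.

1 h 51 min = 111 min = 6660 s
Audio: 224 kbps = 0.224 Mbps.
Sum of rendition bitrates: (25+0.224) + (22+0.224) + (13+0.224) + (2.9+0.224) + (1.5+0.224) = 65.520 Mbps.
× 6660 s = 436,363 Mb = 54,545 MB = 50.80 GiB.

50.80 GiB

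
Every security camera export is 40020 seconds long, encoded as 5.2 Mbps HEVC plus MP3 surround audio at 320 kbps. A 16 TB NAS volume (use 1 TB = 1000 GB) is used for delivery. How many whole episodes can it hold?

Audio: 320 kbps = 0.320 Mbps.
Total bitrate: 5.520 Mbps.
Per item: 5.520 Mbps × 40020 s = 220,910 Mb = 27,614 MB.
Capacity: 16 TB = 128,000,000 Mb; 579.42 items → 579 complete.

579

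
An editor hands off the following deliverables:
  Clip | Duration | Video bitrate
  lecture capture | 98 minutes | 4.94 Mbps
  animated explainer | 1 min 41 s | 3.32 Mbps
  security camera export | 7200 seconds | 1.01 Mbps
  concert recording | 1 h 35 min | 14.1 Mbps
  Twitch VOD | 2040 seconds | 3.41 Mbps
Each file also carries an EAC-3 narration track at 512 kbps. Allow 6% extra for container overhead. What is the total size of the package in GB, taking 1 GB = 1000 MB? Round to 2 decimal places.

17.85 GB

Audio: 512 kbps = 0.512 Mbps.
lecture capture: 5.452 Mbps × 5880 s × 1.06 = 33981.2 Mb
animated explainer: 3.832 Mbps × 101 s × 1.06 = 410.3 Mb
security camera export: 1.522 Mbps × 7200 s × 1.06 = 11615.9 Mb
concert recording: 14.612 Mbps × 5700 s × 1.06 = 88285.7 Mb
Twitch VOD: 3.922 Mbps × 2040 s × 1.06 = 8480.9 Mb
Total: 142774.0 Mb = 17846.8 MB.
= 17.85 GB.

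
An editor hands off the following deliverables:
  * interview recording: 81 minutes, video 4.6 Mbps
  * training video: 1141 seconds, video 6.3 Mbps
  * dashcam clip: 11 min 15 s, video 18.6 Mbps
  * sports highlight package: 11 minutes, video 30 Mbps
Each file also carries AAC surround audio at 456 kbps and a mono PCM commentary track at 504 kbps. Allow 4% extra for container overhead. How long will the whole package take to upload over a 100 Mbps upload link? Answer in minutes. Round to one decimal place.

11.9 minutes

Audio total: 456 + 504 = 960 kbps = 0.960 Mbps.
interview recording: 5.560 Mbps × 4860 s × 1.04 = 28102.5 Mb
training video: 7.260 Mbps × 1141 s × 1.04 = 8615.0 Mb
dashcam clip: 19.560 Mbps × 675 s × 1.04 = 13731.1 Mb
sports highlight package: 30.960 Mbps × 660 s × 1.04 = 21250.9 Mb
Total: 71699.5 Mb = 8962.4 MB.
At 100 Mbps: 71699.5 / 100 = 717 s ≈ 11.9 minutes.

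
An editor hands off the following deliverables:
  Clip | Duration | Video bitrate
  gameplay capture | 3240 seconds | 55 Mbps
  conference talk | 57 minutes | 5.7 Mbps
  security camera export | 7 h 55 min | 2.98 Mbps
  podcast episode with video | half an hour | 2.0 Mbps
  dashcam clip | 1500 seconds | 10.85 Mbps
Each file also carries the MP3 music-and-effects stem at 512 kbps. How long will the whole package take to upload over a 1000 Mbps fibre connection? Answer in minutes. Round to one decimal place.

5.4 minutes

Audio: 512 kbps = 0.512 Mbps.
gameplay capture: 55.512 Mbps × 3240 s = 179858.9 Mb
conference talk: 6.212 Mbps × 3420 s = 21245.0 Mb
security camera export: 3.492 Mbps × 28500 s = 99522.0 Mb
podcast episode with video: 2.512 Mbps × 1800 s = 4521.6 Mb
dashcam clip: 11.362 Mbps × 1500 s = 17043.0 Mb
Total: 322190.5 Mb = 40273.8 MB.
At 1000 Mbps: 322190.5 / 1000 = 322 s ≈ 5.37 minutes.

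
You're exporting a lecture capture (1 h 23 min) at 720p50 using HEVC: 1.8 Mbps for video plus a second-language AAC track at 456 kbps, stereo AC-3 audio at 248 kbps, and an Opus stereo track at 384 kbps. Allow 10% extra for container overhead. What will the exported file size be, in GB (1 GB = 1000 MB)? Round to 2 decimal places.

1 h 23 min = 83 min = 4980 s
Audio total: 456 + 248 + 384 = 1088 kbps = 1.088 Mbps.
Total bitrate: 1.8 + 1.088 = 2.888 Mbps.
Stream data: 2.888 Mbps × 4980 s = 14382.2 Mb.
With 10% container overhead: ×1.10.
15,820 Mb ÷ 8 = 1,978 MB → 1.978 GB.

1.98 GB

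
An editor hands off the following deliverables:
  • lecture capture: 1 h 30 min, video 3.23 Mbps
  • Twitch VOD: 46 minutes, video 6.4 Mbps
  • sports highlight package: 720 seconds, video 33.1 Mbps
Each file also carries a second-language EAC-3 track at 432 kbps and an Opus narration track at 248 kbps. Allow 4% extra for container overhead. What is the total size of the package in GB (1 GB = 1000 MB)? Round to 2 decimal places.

Audio total: 432 + 248 = 680 kbps = 0.680 Mbps.
lecture capture: 3.910 Mbps × 5400 s × 1.04 = 21958.6 Mb
Twitch VOD: 7.080 Mbps × 2760 s × 1.04 = 20322.4 Mb
sports highlight package: 33.780 Mbps × 720 s × 1.04 = 25294.5 Mb
Total: 67575.5 Mb = 8446.9 MB.
= 8.447 GB.

8.45 GB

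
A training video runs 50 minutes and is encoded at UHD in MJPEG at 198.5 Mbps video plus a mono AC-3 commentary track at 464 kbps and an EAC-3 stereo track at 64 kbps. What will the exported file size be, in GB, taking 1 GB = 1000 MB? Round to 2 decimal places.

50 min = 3000 s
Audio total: 464 + 64 = 528 kbps = 0.528 Mbps.
Total bitrate: 198.5 + 0.528 = 199.028 Mbps.
Stream data: 199.028 Mbps × 3000 s = 597084.0 Mb.
597,084 Mb ÷ 8 = 74,636 MB → 74.64 GB.

74.64 GB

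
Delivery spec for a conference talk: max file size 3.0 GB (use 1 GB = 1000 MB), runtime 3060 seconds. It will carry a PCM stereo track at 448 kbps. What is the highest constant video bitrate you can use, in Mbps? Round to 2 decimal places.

Budget: 3.0 GB = 24000.0 Mb.
Total bitrate budget: 24000.0 Mb / 3060 s = 7.843 Mbps.
Audio: 448 kbps = 0.448 Mbps.
Video: 7.843 − 0.448 = 7.395 Mbps.

7.40 Mbps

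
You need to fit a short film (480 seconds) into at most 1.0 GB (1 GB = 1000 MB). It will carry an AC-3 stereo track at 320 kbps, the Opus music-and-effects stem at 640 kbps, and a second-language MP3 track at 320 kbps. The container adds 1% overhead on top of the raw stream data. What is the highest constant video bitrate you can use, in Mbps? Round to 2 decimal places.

Budget: 1.0 GB = 8000.0 Mb.
Stream payload after overhead: 8000.0 / 1.01 = 7920.8 Mb.
Total bitrate budget: 7920.8 Mb / 480 s = 16.502 Mbps.
Audio total: 320 + 640 + 320 = 1280 kbps = 1.280 Mbps.
Video: 16.502 − 1.280 = 15.222 Mbps.

15.22 Mbps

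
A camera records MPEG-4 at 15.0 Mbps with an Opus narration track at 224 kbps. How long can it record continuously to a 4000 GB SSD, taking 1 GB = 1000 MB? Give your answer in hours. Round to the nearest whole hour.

584 hours

Audio: 224 kbps = 0.224 Mbps.
Total bitrate: 15.0 + 0.224 = 15.224 Mbps.
Capacity: 4000 GB = 32,000,000 Mb.
Recording time: 32,000,000 / 15.224 = 2,101,944 s ≈ 584 hours.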